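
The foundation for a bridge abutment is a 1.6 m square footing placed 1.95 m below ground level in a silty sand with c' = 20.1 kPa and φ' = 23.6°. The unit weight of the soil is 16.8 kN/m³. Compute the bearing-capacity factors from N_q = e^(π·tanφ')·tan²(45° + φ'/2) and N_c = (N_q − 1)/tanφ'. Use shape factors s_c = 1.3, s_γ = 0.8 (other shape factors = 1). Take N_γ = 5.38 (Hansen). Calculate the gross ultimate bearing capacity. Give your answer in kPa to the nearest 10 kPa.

tan23.6° = 0.4369, so N_q = e^(π×0.4369)·tan²(56.8°) = 3.945 × 2.335 = 9.21.
N_c = (9.21 − 1)/tan23.6° = 18.8.
Overburden at base level: q = 16.8 × 1.95 = 32.76 kPa.
Cohesion term c·N_c·s_c = 20.1 × 18.8 × 1.3 = 491.24 kPa; surcharge term q·N_q = 32.76 × 9.2134 = 301.83 kPa; self-weight term 0.5·γ·B·N_γ·s_γ = 0.5 × 16.8 × 1.6 × 5.38 × 0.8 = 57.846 kPa.
q_ult = 491.24 + 301.83 + 57.846 = 850.91 kPa.

q_ult ≈ 850 kPa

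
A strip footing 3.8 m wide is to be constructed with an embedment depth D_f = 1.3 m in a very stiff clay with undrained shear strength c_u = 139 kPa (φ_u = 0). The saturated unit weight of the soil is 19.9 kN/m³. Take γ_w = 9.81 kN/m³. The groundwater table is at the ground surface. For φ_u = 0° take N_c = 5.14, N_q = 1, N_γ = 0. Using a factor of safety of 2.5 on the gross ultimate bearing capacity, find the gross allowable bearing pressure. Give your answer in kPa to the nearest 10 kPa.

q_all ≈ 290 kPa

With the water table at the surface the whole profile is submerged: γ' = 19.9 − 9.81 = 10.09 kN/m³, so q = γ'·D_f = 13.117 kPa.
q_ult = c·N_c + q·N_q
     = 139 × 5.14 + 13.117 × 1
     = 714.46 + 13.117 = 727.58 kPa.
q_all = 727.58 / 2.5 = 291.03 kPa.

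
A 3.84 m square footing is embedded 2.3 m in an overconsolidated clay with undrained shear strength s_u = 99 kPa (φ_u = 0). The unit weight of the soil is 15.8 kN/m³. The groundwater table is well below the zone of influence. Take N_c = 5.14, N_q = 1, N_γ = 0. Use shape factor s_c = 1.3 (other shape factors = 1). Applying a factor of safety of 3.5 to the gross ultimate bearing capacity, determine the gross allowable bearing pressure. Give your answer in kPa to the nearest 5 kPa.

q = γ·D_f = 15.8 × 2.3 = 36.34 kPa.
c·N_c·s_c = 99 × 5.14 × 1.3 = 661.52 kPa
q·N_q = 36.34 × 1 = 36.34 kPa
q_ult = 661.52 + 36.34 = 697.86 kPa.
q_all = q_ult / FS = 697.86 / 3.5 = 199.39 kPa.

q_all ≈ 200 kPa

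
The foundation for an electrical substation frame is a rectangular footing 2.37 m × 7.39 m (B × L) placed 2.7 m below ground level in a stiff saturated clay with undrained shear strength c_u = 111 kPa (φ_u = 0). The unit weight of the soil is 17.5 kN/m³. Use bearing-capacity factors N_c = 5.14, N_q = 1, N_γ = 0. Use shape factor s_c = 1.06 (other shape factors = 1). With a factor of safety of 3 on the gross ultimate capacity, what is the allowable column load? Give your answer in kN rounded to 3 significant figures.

P_all ≈ 3810 kN

Overburden at base level: q = 17.5 × 2.7 = 47.25 kPa.
Cohesion term c·N_c·s_c = 111 × 5.14 × 1.06 = 604.77 kPa; surcharge term q·N_q = 47.25 × 1 = 47.25 kPa.
q_ult = 604.77 + 47.25 = 652.02 kPa.
Gross allowable pressure q_all = 652.02 / 3 = 217.34 kPa.
Footing area = 17.5143 m², so allowable column load = 217.34 × 17.5143 = 3806.6 kN.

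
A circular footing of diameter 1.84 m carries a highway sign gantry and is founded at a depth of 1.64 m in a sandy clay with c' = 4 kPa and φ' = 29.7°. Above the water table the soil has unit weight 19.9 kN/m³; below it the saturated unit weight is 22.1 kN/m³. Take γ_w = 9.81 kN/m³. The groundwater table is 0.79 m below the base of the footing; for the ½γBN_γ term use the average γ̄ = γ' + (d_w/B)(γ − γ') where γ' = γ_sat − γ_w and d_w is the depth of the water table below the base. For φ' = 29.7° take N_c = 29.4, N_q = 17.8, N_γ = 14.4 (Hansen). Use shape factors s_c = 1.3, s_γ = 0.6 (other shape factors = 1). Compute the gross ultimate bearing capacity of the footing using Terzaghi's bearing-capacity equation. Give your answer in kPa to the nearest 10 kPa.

Effective surcharge at the founding depth q = γ·D_f = 19.9 × 1.64 = 32.636 kPa.
With d_w = 0.79 m < B, γ̄ = 12.29 + (0.79/1.84) × (19.9 − 12.29) = 15.557 kN/m³.
q_ult = c·N_c·s_c + q·N_q + 0.5·γ·B·N_γ·s_γ
     = 4 × 29.4 × 1.3 + 32.636 × 17.8 + 0.5 × 15.557 × 1.84 × 14.4 × 0.6
     = 152.88 + 580.92 + 123.66 = 857.46 kPa.

q_ult ≈ 860 kPa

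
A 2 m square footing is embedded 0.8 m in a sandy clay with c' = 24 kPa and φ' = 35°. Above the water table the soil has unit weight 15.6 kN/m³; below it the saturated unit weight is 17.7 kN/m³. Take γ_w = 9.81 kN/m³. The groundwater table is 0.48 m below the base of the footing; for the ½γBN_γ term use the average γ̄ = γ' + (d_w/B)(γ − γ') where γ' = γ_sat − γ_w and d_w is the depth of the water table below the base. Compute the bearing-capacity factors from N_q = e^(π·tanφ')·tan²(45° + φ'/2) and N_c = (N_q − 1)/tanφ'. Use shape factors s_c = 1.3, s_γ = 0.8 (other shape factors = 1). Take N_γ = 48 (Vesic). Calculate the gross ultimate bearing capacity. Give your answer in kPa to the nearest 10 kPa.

q_ult ≈ 2230 kPa

tan35° = 0.7002, so N_q = e^(π×0.7002)·tan²(62.5°) = 9.023 × 3.69 = 33.3.
N_c = (33.3 − 1)/tan35° = 46.12.
Effective surcharge at the founding depth q = γ·D_f = 15.6 × 0.8 = 12.48 kPa.
With d_w = 0.48 m < B, γ̄ = 7.89 + (0.48/2) × (15.6 − 7.89) = 9.7404 kN/m³.
q_ult = c·N_c·s_c + q·N_q + 0.5·γ·B·N_γ·s_γ
     = 24 × 46.124 × 1.3 + 12.48 × 33.296 + 0.5 × 9.7404 × 2 × 48 × 0.8
     = 1439.1 + 415.54 + 374.03 = 2228.6 kPa.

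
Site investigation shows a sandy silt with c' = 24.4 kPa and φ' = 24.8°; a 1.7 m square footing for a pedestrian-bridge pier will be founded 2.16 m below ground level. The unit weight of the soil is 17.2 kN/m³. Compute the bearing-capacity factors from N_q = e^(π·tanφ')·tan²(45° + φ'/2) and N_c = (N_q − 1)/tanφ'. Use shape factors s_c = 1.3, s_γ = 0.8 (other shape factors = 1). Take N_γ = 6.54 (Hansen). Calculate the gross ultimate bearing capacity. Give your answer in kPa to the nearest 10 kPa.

q_ult ≈ 1110 kPa

tan24.8° = 0.4621, so N_q = e^(π×0.4621)·tan²(57.4°) = 4.27 × 2.445 = 10.44.
N_c = (10.44 − 1)/tan24.8° = 20.43.
q = γ·D_f = 17.2 × 2.16 = 37.152 kPa.
c·N_c·s_c = 24.4 × 20.431 × 1.3 = 648.06 kPa
q·N_q = 37.152 × 10.44 = 387.88 kPa
0.5·γ·B·N_γ·s_γ = 0.5 × 17.2 × 1.7 × 6.54 × 0.8 = 76.492 kPa
q_ult = 648.06 + 387.88 + 76.492 = 1112.4 kPa.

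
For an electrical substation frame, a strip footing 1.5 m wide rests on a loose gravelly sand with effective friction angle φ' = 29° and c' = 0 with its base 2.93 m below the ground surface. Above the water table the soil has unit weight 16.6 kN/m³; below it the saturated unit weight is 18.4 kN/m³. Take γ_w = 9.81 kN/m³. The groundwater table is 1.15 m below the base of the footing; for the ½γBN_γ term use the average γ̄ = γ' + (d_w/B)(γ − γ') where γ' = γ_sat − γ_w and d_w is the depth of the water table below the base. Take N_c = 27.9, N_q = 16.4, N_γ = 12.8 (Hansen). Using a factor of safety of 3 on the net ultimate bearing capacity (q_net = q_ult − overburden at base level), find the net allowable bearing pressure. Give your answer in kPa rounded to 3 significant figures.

q_all(net) ≈ 297 kPa

q = γ·D_f = 16.6 × 2.93 = 48.638 kPa.
γ' = 8.59 kN/m³; averaging over the depth B below the base, γ̄ = γ' + (d_w/B)(γ − γ') = 14.731 kN/m³.
q·N_q = 48.638 × 16.4 = 797.66 kPa
0.5·γ·B·N_γ = 0.5 × 14.731 × 1.5 × 12.8 = 141.42 kPa
q_ult = 797.66 + 141.42 = 939.08 kPa.
q_net = 939.08 − 48.638 = 890.44 kPa.
q_all(net) = 890.44 / 3 = 296.81 kPa.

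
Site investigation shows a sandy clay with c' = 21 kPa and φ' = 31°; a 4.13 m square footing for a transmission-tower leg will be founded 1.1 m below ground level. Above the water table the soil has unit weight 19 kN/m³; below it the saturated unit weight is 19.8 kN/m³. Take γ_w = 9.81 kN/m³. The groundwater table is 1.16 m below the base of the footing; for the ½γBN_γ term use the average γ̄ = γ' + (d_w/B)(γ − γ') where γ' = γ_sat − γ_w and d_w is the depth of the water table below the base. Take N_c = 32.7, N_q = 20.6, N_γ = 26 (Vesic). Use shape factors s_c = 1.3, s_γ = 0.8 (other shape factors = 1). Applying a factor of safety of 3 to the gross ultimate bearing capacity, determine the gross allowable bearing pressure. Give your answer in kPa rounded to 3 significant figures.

q_all ≈ 620 kPa

Effective surcharge at the founding depth q = γ·D_f = 19 × 1.1 = 20.9 kPa.
With d_w = 1.16 m < B, γ̄ = 9.99 + (1.16/4.13) × (19 − 9.99) = 12.521 kN/m³.
q_ult = c·N_c·s_c + q·N_q + 0.5·γ·B·N_γ·s_γ
     = 21 × 32.7 × 1.3 + 20.9 × 20.6 + 0.5 × 12.521 × 4.13 × 26 × 0.8
     = 892.71 + 430.54 + 537.79 = 1861 kPa.
q_all = q_ult / FS = 1861 / 3 = 620.35 kPa.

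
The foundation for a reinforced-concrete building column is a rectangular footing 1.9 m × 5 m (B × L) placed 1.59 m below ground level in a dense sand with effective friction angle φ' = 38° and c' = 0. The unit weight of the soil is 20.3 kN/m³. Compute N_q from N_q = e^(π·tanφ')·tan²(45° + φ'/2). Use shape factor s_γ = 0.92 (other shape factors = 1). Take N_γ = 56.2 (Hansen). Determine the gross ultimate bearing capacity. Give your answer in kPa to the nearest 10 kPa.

tan38° = 0.7813, so N_q = e^(π×0.7813)·tan²(64°) = 11.64 × 4.204 = 48.93.
Overburden at base level: q = 20.3 × 1.59 = 32.277 kPa.
Surcharge term q·N_q = 32.277 × 48.933 = 1579.4 kPa; self-weight term 0.5·γ·B·N_γ·s_γ = 0.5 × 20.3 × 1.9 × 56.2 × 0.92 = 997.11 kPa.
q_ult = 1579.4 + 997.11 = 2576.5 kPa.

q_ult ≈ 2580 kPa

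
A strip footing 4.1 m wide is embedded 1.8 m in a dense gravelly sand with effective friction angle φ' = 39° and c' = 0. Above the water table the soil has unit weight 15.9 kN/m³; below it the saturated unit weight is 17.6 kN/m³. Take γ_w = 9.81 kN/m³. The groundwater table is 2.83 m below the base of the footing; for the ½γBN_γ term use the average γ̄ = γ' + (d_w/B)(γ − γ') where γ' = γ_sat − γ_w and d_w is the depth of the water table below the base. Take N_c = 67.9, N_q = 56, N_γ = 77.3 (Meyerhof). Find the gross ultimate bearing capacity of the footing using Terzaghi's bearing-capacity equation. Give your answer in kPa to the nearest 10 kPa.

q_ult ≈ 3720 kPa

Overburden at base level: q = 15.9 × 1.8 = 28.62 kPa.
The water table is 2.83 m below the base (< B = 4.1 m), so the ½γBN_γ term uses γ̄ = γ' + (d_w/B)(γ − γ') = 7.79 + (2.83/4.1)(15.9 − 7.79) = 13.388 kN/m³.
Surcharge term q·N_q = 28.62 × 56 = 1602.7 kPa; self-weight term 0.5·γ·B·N_γ = 0.5 × 13.388 × 4.1 × 77.3 = 2121.5 kPa.
q_ult = 1602.7 + 2121.5 = 3724.2 kPa.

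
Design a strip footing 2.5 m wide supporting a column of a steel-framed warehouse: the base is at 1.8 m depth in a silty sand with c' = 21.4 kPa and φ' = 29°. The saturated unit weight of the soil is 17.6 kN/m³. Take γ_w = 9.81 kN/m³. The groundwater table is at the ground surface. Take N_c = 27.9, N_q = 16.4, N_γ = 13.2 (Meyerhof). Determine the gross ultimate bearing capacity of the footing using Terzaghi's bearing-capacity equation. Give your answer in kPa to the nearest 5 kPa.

γ' = 17.6 − 9.81 = 7.79 kN/m³ (submerged throughout). q = 7.79 × 1.8 = 14.022 kPa; the same γ' applies in the ½γBN_γ term.
c·N_c = 21.4 × 27.9 = 597.06 kPa
q·N_q = 14.022 × 16.4 = 229.96 kPa
0.5·γ·B·N_γ = 0.5 × 7.79 × 2.5 × 13.2 = 128.53 kPa
q_ult = 597.06 + 229.96 + 128.53 = 955.56 kPa.

q_ult ≈ 955 kPa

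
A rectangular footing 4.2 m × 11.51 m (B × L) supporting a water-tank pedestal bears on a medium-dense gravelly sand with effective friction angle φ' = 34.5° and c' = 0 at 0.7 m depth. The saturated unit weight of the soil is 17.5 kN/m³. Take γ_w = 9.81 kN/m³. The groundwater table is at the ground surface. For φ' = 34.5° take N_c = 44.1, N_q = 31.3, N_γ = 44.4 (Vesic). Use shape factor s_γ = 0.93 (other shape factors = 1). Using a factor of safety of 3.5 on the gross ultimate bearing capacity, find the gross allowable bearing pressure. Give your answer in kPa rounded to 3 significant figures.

Water table at ground surface, so effective unit weight γ' = 17.5 − 9.81 = 7.69 kN/m³ is used throughout; overburden q = 7.69 × 0.7 = 5.383 kPa; the same γ' applies in the ½γBN_γ term.
Surcharge term q·N_q = 5.383 × 31.3 = 168.49 kPa; self-weight term 0.5·γ·B·N_γ·s_γ = 0.5 × 7.69 × 4.2 × 44.4 × 0.93 = 666.82 kPa.
q_ult = 168.49 + 666.82 = 835.31 kPa.
q_all = 835.31 / 3.5 = 238.66 kPa.

q_all ≈ 239 kPa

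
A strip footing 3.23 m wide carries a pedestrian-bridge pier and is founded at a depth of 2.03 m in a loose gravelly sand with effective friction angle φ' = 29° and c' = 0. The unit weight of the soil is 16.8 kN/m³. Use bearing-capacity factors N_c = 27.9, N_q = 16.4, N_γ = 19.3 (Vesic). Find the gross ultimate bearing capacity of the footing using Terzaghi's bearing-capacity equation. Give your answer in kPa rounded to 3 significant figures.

Overburden at base level: q = 16.8 × 2.03 = 34.104 kPa.
Surcharge term q·N_q = 34.104 × 16.4 = 559.31 kPa; self-weight term 0.5·γ·B·N_γ = 0.5 × 16.8 × 3.23 × 19.3 = 523.65 kPa.
q_ult = 559.31 + 523.65 = 1083 kPa.

q_ult ≈ 1080 kPa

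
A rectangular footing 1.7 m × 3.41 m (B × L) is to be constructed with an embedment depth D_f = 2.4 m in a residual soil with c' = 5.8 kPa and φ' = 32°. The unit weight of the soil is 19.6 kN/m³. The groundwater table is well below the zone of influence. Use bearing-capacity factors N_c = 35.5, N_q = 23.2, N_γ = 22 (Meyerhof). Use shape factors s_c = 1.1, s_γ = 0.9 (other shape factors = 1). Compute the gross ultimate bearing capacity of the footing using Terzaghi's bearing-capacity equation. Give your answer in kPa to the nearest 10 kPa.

q = γ·D_f = 19.6 × 2.4 = 47.04 kPa.
c·N_c·s_c = 5.8 × 35.5 × 1.1 = 226.49 kPa
q·N_q = 47.04 × 23.2 = 1091.3 kPa
0.5·γ·B·N_γ·s_γ = 0.5 × 19.6 × 1.7 × 22 × 0.9 = 329.87 kPa
q_ult = 226.49 + 1091.3 + 329.87 = 1647.7 kPa.

q_ult ≈ 1650 kPa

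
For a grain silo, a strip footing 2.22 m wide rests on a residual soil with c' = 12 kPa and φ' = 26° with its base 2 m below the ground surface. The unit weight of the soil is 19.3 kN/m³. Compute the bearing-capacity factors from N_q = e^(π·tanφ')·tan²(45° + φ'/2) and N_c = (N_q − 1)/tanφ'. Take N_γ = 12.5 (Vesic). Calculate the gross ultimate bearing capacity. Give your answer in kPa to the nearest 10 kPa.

q_ult ≈ 990 kPa

tan26° = 0.4877, so N_q = e^(π×0.4877)·tan²(58°) = 4.629 × 2.561 = 11.85.
N_c = (11.85 − 1)/tan26° = 22.25.
Effective surcharge at the founding depth q = γ·D_f = 19.3 × 2 = 38.6 kPa.
q_ult = c·N_c + q·N_q + 0.5·γ·B·N_γ
     = 12 × 22.254 + 38.6 × 11.854 + 0.5 × 19.3 × 2.22 × 12.5
     = 267.05 + 457.57 + 267.79 = 992.41 kPa.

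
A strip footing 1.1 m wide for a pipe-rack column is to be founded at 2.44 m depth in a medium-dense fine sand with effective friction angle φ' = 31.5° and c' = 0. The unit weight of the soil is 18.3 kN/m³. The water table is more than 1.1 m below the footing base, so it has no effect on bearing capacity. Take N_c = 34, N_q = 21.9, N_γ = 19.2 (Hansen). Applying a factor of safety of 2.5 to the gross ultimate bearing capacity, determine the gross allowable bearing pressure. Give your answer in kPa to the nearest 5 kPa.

q = γ·D_f = 18.3 × 2.44 = 44.652 kPa.
q·N_q = 44.652 × 21.9 = 977.88 kPa
0.5·γ·B·N_γ = 0.5 × 18.3 × 1.1 × 19.2 = 193.25 kPa
q_ult = 977.88 + 193.25 = 1171.1 kPa.
q_all = q_ult / FS = 1171.1 / 2.5 = 468.45 kPa.

q_all ≈ 470 kPa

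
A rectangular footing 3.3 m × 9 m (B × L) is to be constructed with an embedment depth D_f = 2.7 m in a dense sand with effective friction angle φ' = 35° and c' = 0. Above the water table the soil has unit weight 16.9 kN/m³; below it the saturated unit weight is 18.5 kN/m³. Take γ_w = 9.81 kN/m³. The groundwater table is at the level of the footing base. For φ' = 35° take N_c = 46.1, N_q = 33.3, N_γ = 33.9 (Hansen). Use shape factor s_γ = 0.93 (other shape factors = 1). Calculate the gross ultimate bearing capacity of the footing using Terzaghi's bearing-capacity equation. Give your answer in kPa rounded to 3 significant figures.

q_ult ≈ 1970 kPa

Overburden at base level: q = 16.9 × 2.7 = 45.63 kPa.
Below the base the soil is submerged, so the ½γBN_γ term uses γ' = 18.5 − 9.81 = 8.69 kN/m³.
Surcharge term q·N_q = 45.63 × 33.3 = 1519.5 kPa; self-weight term 0.5·γ·B·N_γ·s_γ = 0.5 × 8.69 × 3.3 × 33.9 × 0.93 = 452.05 kPa.
q_ult = 1519.5 + 452.05 = 1971.5 kPa.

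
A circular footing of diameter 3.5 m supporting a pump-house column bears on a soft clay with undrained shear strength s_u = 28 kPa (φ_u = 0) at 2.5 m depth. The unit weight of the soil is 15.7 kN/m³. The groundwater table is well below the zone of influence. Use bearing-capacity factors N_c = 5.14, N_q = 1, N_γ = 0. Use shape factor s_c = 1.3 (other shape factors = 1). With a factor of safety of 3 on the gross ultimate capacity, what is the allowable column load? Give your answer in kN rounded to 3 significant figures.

q = γ·D_f = 15.7 × 2.5 = 39.25 kPa.
c·N_c·s_c = 28 × 5.14 × 1.3 = 187.1 kPa
q·N_q = 39.25 × 1 = 39.25 kPa
q_ult = 187.1 + 39.25 = 226.35 kPa.
Gross allowable pressure q_all = 226.35 / 3 = 75.449 kPa.
Footing area = 9.6211 m², so allowable column load = 75.449 × 9.6211 = 725.9 kN.

P_all ≈ 726 kN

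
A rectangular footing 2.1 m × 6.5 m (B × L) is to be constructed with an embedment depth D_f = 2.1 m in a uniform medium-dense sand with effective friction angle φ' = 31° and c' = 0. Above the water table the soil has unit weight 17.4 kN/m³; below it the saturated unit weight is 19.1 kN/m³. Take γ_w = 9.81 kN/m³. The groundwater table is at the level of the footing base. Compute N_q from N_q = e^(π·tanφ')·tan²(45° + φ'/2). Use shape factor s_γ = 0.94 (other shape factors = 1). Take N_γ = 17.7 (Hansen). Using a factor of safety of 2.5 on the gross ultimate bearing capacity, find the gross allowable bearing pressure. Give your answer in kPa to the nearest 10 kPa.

N_q = e^(π·tan31°)·tan²(60.5°) = 20.63.
q = γ·D_f = 17.4 × 2.1 = 36.54 kPa.
For the ½γBN_γ term take γ' = 19.1 − 9.81 = 9.29 kN/m³ (soil below base is submerged).
q·N_q = 36.54 × 20.631 = 753.85 kPa
0.5·γ·B·N_γ·s_γ = 0.5 × 9.29 × 2.1 × 17.7 × 0.94 = 162.3 kPa
q_ult = 753.85 + 162.3 = 916.14 kPa.
q_all = 916.14 / 2.5 = 366.46 kPa.

q_all ≈ 370 kPa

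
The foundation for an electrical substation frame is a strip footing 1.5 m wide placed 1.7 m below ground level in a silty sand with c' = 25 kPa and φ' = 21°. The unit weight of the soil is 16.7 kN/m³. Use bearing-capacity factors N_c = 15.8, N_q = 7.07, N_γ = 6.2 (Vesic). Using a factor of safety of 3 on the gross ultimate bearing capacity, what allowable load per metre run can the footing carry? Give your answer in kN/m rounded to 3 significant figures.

≈ 337 kN/m

q = γ·D_f = 16.7 × 1.7 = 28.39 kPa.
c·N_c = 25 × 15.8 = 395 kPa
q·N_q = 28.39 × 7.07 = 200.72 kPa
0.5·γ·B·N_γ = 0.5 × 16.7 × 1.5 × 6.2 = 77.655 kPa
q_ult = 395 + 200.72 + 77.655 = 673.37 kPa.
Gross allowable pressure q_all = 673.37 / 3 = 224.46 kPa.
Allowable wall load = q_all × B = 224.46 × 1.5 = 336.69 kN per metre run.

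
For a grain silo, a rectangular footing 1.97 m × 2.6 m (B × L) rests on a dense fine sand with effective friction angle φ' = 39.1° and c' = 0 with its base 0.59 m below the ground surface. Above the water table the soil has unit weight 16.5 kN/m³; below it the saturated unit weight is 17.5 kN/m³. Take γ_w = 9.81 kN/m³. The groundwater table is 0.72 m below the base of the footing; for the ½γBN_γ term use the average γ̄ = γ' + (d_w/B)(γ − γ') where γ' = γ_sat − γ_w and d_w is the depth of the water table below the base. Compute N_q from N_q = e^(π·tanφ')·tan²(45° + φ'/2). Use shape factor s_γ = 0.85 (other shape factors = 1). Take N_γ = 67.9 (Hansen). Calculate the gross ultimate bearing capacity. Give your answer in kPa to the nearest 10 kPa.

tan39.1° = 0.8127, so N_q = e^(π×0.8127)·tan²(64.55°) = 12.847 × 4.415 = 56.72.
Effective surcharge at the founding depth q = γ·D_f = 16.5 × 0.59 = 9.735 kPa.
With d_w = 0.72 m < B, γ̄ = 7.69 + (0.72/1.97) × (16.5 − 7.69) = 10.91 kN/m³.
q_ult = q·N_q + 0.5·γ·B·N_γ·s_γ
     = 9.735 × 56.723 + 0.5 × 10.91 × 1.97 × 67.9 × 0.85
     = 552.2 + 620.22 = 1172.4 kPa.

q_ult ≈ 1170 kPa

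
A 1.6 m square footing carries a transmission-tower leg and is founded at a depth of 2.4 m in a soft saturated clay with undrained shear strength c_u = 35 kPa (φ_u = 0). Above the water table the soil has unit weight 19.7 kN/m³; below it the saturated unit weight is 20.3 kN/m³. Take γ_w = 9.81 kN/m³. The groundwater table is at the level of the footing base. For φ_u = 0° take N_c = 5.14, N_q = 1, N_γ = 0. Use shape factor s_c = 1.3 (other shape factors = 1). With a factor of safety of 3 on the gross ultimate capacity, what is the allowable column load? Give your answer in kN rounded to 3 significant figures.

P_all ≈ 240 kN

q = γ·D_f = 19.7 × 2.4 = 47.28 kPa.
c·N_c·s_c = 35 × 5.14 × 1.3 = 233.87 kPa
q·N_q = 47.28 × 1 = 47.28 kPa
q_ult = 233.87 + 47.28 = 281.15 kPa.
Gross allowable pressure q_all = 281.15 / 3 = 93.717 kPa.
Footing area = 2.56 m², so allowable column load = 93.717 × 2.56 = 239.91 kN.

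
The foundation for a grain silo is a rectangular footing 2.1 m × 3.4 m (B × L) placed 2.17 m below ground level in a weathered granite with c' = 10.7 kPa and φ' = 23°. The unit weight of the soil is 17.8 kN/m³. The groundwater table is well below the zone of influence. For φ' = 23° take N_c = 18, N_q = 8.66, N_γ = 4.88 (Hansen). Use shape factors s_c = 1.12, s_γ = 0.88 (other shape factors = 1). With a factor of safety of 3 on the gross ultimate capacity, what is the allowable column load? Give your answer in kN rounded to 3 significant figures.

P_all ≈ 1500 kN

q = γ·D_f = 17.8 × 2.17 = 38.626 kPa.
c·N_c·s_c = 10.7 × 18 × 1.12 = 215.71 kPa
q·N_q = 38.626 × 8.66 = 334.5 kPa
0.5·γ·B·N_γ·s_γ = 0.5 × 17.8 × 2.1 × 4.88 × 0.88 = 80.262 kPa
q_ult = 215.71 + 334.5 + 80.262 = 630.48 kPa.
Gross allowable pressure q_all = 630.48 / 3 = 210.16 kPa.
Footing area = 7.14 m², so allowable column load = 210.16 × 7.14 = 1500.5 kN.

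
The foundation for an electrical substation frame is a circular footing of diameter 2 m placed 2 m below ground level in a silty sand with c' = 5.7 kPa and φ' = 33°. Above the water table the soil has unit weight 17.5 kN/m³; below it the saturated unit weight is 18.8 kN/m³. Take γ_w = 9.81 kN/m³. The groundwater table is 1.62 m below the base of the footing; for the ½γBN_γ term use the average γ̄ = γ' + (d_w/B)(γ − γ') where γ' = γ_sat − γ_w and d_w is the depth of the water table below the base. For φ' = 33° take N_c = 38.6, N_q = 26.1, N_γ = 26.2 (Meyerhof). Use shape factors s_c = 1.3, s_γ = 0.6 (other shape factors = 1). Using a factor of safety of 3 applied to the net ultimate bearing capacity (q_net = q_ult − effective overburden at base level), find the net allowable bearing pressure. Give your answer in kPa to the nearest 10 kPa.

q = γ·D_f = 17.5 × 2 = 35 kPa.
γ' = 8.99 kN/m³; averaging over the depth B below the base, γ̄ = γ' + (d_w/B)(γ − γ') = 15.883 kN/m³.
c·N_c·s_c = 5.7 × 38.6 × 1.3 = 286.03 kPa
q·N_q = 35 × 26.1 = 913.5 kPa
0.5·γ·B·N_γ·s_γ = 0.5 × 15.883 × 2 × 26.2 × 0.6 = 249.68 kPa
q_ult = 286.03 + 913.5 + 249.68 = 1449.2 kPa.
Net ultimate: q_net = 1449.2 − 35 = 1414.2 kPa.
q_all(net) = 1414.2 / 3 = 471.4 kPa.

q_all(net) ≈ 470 kPa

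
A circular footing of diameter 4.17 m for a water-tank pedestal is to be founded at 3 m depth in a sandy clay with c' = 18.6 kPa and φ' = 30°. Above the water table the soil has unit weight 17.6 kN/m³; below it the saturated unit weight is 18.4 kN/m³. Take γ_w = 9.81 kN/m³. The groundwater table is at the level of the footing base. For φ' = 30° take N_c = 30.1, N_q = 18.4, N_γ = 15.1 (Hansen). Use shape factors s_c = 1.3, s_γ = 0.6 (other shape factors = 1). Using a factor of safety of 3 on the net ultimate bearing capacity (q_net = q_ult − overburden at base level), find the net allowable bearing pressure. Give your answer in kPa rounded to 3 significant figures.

Overburden at base level: q = 17.6 × 3 = 52.8 kPa.
Below the base the soil is submerged, so the ½γBN_γ term uses γ' = 18.4 − 9.81 = 8.59 kN/m³.
Cohesion term c·N_c·s_c = 18.6 × 30.1 × 1.3 = 727.82 kPa; surcharge term q·N_q = 52.8 × 18.4 = 971.52 kPa; self-weight term 0.5·γ·B·N_γ·s_γ = 0.5 × 8.59 × 4.17 × 15.1 × 0.6 = 162.27 kPa.
q_ult = 727.82 + 971.52 + 162.27 = 1861.6 kPa.
q_net = 1861.6 − 52.8 = 1808.8 kPa.
q_all(net) = 1808.8 / 3 = 602.93 kPa.

q_all(net) ≈ 603 kPa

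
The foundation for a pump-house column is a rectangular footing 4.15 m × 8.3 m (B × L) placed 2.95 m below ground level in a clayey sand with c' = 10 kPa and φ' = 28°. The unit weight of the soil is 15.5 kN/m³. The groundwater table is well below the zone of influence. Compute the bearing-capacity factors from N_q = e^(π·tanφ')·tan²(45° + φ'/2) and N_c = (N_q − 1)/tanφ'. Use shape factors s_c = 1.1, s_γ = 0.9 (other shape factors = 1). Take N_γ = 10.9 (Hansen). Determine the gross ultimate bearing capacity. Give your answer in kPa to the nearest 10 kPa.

tan28° = 0.5317, so N_q = e^(π×0.5317)·tan²(59°) = 5.314 × 2.77 = 14.72.
N_c = (14.72 − 1)/tan28° = 25.8.
q = γ·D_f = 15.5 × 2.95 = 45.725 kPa.
c·N_c·s_c = 10 × 25.803 × 1.1 = 283.84 kPa
q·N_q = 45.725 × 14.72 = 673.07 kPa
0.5·γ·B·N_γ·s_γ = 0.5 × 15.5 × 4.15 × 10.9 × 0.9 = 315.51 kPa
q_ult = 283.84 + 673.07 + 315.51 = 1272.4 kPa.

q_ult ≈ 1270 kPa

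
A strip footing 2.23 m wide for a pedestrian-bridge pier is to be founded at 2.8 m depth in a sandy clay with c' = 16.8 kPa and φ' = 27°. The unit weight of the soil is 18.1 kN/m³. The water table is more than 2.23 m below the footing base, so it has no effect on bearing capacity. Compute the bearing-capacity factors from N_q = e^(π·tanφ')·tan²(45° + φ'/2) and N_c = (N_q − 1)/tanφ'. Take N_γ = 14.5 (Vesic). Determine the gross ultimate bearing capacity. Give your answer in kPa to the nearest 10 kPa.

tan27° = 0.5095, so N_q = e^(π×0.5095)·tan²(58.5°) = 4.957 × 2.663 = 13.2.
N_c = (13.2 − 1)/tan27° = 23.94.
q = γ·D_f = 18.1 × 2.8 = 50.68 kPa.
c·N_c = 16.8 × 23.942 = 402.23 kPa
q·N_q = 50.68 × 13.199 = 668.93 kPa
0.5·γ·B·N_γ = 0.5 × 18.1 × 2.23 × 14.5 = 292.63 kPa
q_ult = 402.23 + 668.93 + 292.63 = 1363.8 kPa.

q_ult ≈ 1360 kPa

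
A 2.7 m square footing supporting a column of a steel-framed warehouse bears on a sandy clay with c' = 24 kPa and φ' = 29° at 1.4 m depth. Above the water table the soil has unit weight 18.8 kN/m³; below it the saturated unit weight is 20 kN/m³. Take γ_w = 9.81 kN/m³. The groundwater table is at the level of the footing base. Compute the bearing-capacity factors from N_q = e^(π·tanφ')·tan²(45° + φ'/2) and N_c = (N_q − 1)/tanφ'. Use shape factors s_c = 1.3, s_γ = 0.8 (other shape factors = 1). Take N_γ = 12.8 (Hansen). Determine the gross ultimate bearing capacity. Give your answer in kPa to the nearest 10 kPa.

tan29° = 0.5543, so N_q = e^(π×0.5543)·tan²(59.5°) = 5.705 × 2.882 = 16.44.
N_c = (16.44 − 1)/tan29° = 27.86.
Effective surcharge at the founding depth q = γ·D_f = 18.8 × 1.4 = 26.32 kPa.
The water table coincides with the base, so in the self-weight term γ → γ' = 10.19 kN/m³.
q_ult = c·N_c·s_c + q·N_q + 0.5·γ·B·N_γ·s_γ
     = 24 × 27.86 × 1.3 + 26.32 × 16.443 + 0.5 × 10.19 × 2.7 × 12.8 × 0.8
     = 869.25 + 432.79 + 140.87 = 1442.9 kPa.

q_ult ≈ 1440 kPa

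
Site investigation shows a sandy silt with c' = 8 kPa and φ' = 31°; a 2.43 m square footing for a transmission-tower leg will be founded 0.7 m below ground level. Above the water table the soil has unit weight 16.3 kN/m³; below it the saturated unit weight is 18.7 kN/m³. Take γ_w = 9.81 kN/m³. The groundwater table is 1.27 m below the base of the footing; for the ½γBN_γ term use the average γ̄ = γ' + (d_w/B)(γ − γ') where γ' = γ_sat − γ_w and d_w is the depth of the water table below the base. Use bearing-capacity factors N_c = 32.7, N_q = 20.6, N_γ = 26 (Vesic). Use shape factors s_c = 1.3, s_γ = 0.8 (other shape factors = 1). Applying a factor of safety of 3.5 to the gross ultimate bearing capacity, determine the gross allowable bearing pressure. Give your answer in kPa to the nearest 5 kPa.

q_all ≈ 255 kPa

Overburden at base level: q = 16.3 × 0.7 = 11.41 kPa.
The water table is 1.27 m below the base (< B = 2.43 m), so the ½γBN_γ term uses γ̄ = γ' + (d_w/B)(γ − γ') = 8.89 + (1.27/2.43)(16.3 − 8.89) = 12.763 kN/m³.
Cohesion term c·N_c·s_c = 8 × 32.7 × 1.3 = 340.08 kPa; surcharge term q·N_q = 11.41 × 20.6 = 235.05 kPa; self-weight term 0.5·γ·B·N_γ·s_γ = 0.5 × 12.763 × 2.43 × 26 × 0.8 = 322.54 kPa.
q_ult = 340.08 + 235.05 + 322.54 = 897.67 kPa.
q_all = q_ult / FS = 897.67 / 3.5 = 256.48 kPa.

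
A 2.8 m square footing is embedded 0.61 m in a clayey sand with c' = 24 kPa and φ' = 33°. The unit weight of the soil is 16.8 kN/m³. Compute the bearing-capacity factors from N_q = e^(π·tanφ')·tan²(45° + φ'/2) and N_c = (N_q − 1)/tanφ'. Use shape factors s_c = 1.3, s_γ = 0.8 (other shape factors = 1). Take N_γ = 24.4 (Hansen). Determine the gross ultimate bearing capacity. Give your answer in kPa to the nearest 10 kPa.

q_ult ≈ 1930 kPa

tan33° = 0.6494, so N_q = e^(π×0.6494)·tan²(61.5°) = 7.692 × 3.392 = 26.09.
N_c = (26.09 − 1)/tan33° = 38.64.
Overburden at base level: q = 16.8 × 0.61 = 10.248 kPa.
Cohesion term c·N_c·s_c = 24 × 38.638 × 1.3 = 1205.5 kPa; surcharge term q·N_q = 10.248 × 26.092 = 267.39 kPa; self-weight term 0.5·γ·B·N_γ·s_γ = 0.5 × 16.8 × 2.8 × 24.4 × 0.8 = 459.11 kPa.
q_ult = 1205.5 + 267.39 + 459.11 = 1932 kPa.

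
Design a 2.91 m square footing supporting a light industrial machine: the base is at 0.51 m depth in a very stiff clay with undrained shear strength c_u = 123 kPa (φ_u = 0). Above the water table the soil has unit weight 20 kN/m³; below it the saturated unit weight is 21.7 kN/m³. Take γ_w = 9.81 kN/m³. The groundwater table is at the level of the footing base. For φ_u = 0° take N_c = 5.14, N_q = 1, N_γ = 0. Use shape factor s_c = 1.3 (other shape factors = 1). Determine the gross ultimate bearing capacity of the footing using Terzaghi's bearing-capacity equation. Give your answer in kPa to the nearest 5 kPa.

q_ult ≈ 830 kPa

q = γ·D_f = 20 × 0.51 = 10.2 kPa.
c·N_c·s_c = 123 × 5.14 × 1.3 = 821.89 kPa
q·N_q = 10.2 × 1 = 10.2 kPa
q_ult = 821.89 + 10.2 = 832.09 kPa.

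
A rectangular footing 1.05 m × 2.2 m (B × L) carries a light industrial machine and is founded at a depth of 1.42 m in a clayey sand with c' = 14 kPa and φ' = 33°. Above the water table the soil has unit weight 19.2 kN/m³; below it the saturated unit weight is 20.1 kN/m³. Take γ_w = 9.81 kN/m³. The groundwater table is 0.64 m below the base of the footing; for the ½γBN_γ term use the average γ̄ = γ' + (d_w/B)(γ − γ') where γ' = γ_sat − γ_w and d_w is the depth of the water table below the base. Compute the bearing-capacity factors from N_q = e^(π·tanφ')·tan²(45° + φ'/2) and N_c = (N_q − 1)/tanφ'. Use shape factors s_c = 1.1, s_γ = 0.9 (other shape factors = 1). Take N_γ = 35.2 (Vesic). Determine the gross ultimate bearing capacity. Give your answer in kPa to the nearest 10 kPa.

tan33° = 0.6494, so N_q = e^(π×0.6494)·tan²(61.5°) = 7.692 × 3.392 = 26.09.
N_c = (26.09 − 1)/tan33° = 38.64.
Effective surcharge at the founding depth q = γ·D_f = 19.2 × 1.42 = 27.264 kPa.
With d_w = 0.64 m < B, γ̄ = 10.29 + (0.64/1.05) × (19.2 − 10.29) = 15.721 kN/m³.
q_ult = c·N_c·s_c + q·N_q + 0.5·γ·B·N_γ·s_γ
     = 14 × 38.638 × 1.1 + 27.264 × 26.092 + 0.5 × 15.721 × 1.05 × 35.2 × 0.9
     = 595.03 + 711.37 + 261.47 = 1567.9 kPa.

q_ult ≈ 1570 kPa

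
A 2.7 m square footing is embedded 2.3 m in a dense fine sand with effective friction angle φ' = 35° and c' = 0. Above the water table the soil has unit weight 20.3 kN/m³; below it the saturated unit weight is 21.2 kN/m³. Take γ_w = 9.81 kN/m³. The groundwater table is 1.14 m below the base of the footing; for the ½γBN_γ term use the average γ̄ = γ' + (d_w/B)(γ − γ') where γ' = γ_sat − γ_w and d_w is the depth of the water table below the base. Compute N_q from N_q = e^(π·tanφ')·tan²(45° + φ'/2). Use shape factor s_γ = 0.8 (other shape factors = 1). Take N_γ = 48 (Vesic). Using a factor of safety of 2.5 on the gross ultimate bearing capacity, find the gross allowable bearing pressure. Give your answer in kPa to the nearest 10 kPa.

N_q = e^(π·tan35°)·tan²(62.5°) = 33.3.
Effective surcharge at the founding depth q = γ·D_f = 20.3 × 2.3 = 46.69 kPa.
With d_w = 1.14 m < B, γ̄ = 11.39 + (1.14/2.7) × (20.3 − 11.39) = 15.152 kN/m³.
q_ult = q·N_q + 0.5·γ·B·N_γ·s_γ
     = 46.69 × 33.296 + 0.5 × 15.152 × 2.7 × 48 × 0.8
     = 1554.6 + 785.48 = 2340.1 kPa.
q_all = 2340.1 / 2.5 = 936.03 kPa.

q_all ≈ 940 kPa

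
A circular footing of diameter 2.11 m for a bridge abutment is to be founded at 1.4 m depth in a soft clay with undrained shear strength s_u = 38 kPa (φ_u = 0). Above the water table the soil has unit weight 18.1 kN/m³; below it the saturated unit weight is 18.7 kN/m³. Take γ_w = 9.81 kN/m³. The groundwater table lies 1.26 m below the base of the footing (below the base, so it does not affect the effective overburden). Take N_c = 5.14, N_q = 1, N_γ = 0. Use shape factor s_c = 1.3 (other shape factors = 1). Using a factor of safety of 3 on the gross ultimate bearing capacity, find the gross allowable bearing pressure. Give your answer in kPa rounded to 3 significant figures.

q = γ·D_f = 18.1 × 1.4 = 25.34 kPa.
c·N_c·s_c = 38 × 5.14 × 1.3 = 253.92 kPa
q·N_q = 25.34 × 1 = 25.34 kPa
q_ult = 253.92 + 25.34 = 279.26 kPa.
q_all = 279.26 / 3 = 93.085 kPa.

q_all ≈ 93.1 kPa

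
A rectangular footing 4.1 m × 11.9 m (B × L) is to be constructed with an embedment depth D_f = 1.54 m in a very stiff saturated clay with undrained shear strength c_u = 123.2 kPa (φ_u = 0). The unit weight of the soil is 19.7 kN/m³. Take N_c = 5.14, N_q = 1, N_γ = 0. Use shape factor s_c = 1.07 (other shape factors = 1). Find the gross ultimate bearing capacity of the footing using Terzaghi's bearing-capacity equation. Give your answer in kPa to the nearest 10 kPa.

Effective surcharge at the founding depth q = γ·D_f = 19.7 × 1.54 = 30.338 kPa.
q_ult = c·N_c·s_c + q·N_q
     = 123.2 × 5.14 × 1.07 + 30.338 × 1
     = 677.58 + 30.338 = 707.91 kPa.

q_ult ≈ 710 kPa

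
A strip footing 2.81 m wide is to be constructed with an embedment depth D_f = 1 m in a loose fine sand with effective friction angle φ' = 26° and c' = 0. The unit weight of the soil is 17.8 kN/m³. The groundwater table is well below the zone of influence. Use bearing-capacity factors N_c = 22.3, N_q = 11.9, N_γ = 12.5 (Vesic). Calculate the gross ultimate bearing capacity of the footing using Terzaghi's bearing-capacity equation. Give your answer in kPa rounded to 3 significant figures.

q_ult ≈ 524 kPa

q = γ·D_f = 17.8 × 1 = 17.8 kPa.
q·N_q = 17.8 × 11.9 = 211.82 kPa
0.5·γ·B·N_γ = 0.5 × 17.8 × 2.81 × 12.5 = 312.61 kPa
q_ult = 211.82 + 312.61 = 524.43 kPa.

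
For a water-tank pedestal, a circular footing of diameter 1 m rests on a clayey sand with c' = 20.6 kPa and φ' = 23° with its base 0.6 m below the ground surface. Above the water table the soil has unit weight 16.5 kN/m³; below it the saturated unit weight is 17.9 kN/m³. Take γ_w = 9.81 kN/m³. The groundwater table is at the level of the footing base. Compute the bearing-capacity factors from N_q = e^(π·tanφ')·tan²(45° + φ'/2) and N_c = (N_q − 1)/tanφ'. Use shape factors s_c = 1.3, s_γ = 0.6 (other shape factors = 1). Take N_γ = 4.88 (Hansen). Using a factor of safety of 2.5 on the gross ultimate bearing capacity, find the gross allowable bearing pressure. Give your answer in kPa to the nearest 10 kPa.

q_all ≈ 230 kPa

N_q = e^(π·tan23°)·tan²(56.5°) = 8.66; N_c = (N_q − 1)/tanφ' = 18.05.
Overburden at base level: q = 16.5 × 0.6 = 9.9 kPa.
Below the base the soil is submerged, so the ½γBN_γ term uses γ' = 17.9 − 9.81 = 8.09 kN/m³.
Cohesion term c·N_c·s_c = 20.6 × 18.049 × 1.3 = 483.34 kPa; surcharge term q·N_q = 9.9 × 8.6612 = 85.746 kPa; self-weight term 0.5·γ·B·N_γ·s_γ = 0.5 × 8.09 × 1 × 4.88 × 0.6 = 11.844 kPa.
q_ult = 483.34 + 85.746 + 11.844 = 580.93 kPa.
q_all = 580.93 / 2.5 = 232.37 kPa.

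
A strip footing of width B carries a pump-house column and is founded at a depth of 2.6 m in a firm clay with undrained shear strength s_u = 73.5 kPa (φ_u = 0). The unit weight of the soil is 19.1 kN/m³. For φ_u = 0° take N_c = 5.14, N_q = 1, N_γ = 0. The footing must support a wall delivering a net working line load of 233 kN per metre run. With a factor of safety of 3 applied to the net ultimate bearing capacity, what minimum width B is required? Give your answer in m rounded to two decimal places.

Effective surcharge at the founding depth q = γ·D_f = 19.1 × 2.6 = 49.66 kPa.
q_ult = c·N_c + q·N_q
     = 73.5 × 5.14 + 49.66 × 1
     = 377.79 + 49.66 = 427.45 kPa.
For φ = 0 the ½γBN_γ term vanishes, so q_ult is independent of B. q_net = 427.45 − 49.66 = 377.79 kPa; q_all(net) = 377.79/3 = 125.93 kPa.
Required width B = w / q_all(net) = 233 / 125.93 = 1.85 m.

B = 1.85 m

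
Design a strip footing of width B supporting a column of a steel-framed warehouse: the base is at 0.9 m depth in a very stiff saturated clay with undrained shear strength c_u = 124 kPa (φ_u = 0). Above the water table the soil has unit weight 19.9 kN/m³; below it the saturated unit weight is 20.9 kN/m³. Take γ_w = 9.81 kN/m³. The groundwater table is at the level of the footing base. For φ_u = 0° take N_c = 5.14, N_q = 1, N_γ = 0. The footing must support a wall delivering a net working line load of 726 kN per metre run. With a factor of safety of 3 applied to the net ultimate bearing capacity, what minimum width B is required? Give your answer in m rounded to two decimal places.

B = 3.42 m

q = γ·D_f = 19.9 × 0.9 = 17.91 kPa.
c·N_c = 124 × 5.14 = 637.36 kPa
q·N_q = 17.91 × 1 = 17.91 kPa
q_ult = 637.36 + 17.91 = 655.27 kPa.
For φ = 0 the ½γBN_γ term vanishes, so q_ult is independent of B. q_net = 655.27 − 17.91 = 637.36 kPa; q_all(net) = 637.36/3 = 212.45 kPa.
Required width B = w / q_all(net) = 726 / 212.45 = 3.417 m.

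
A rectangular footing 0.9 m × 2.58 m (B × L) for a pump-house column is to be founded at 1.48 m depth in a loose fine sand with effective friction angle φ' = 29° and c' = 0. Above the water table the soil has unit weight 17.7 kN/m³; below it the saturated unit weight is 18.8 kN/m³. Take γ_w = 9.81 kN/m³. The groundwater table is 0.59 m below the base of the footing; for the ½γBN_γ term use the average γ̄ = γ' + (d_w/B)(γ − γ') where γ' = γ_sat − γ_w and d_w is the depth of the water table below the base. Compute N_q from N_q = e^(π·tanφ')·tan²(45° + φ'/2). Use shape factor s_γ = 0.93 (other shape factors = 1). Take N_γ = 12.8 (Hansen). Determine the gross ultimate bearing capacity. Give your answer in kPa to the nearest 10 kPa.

q_ult ≈ 510 kPa

tan29° = 0.5543, so N_q = e^(π×0.5543)·tan²(59.5°) = 5.705 × 2.882 = 16.44.
q = γ·D_f = 17.7 × 1.48 = 26.196 kPa.
γ' = 8.99 kN/m³; averaging over the depth B below the base, γ̄ = γ' + (d_w/B)(γ − γ') = 14.7 kN/m³.
q·N_q = 26.196 × 16.443 = 430.75 kPa
0.5·γ·B·N_γ·s_γ = 0.5 × 14.7 × 0.9 × 12.8 × 0.93 = 78.744 kPa
q_ult = 430.75 + 78.744 = 509.49 kPa.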